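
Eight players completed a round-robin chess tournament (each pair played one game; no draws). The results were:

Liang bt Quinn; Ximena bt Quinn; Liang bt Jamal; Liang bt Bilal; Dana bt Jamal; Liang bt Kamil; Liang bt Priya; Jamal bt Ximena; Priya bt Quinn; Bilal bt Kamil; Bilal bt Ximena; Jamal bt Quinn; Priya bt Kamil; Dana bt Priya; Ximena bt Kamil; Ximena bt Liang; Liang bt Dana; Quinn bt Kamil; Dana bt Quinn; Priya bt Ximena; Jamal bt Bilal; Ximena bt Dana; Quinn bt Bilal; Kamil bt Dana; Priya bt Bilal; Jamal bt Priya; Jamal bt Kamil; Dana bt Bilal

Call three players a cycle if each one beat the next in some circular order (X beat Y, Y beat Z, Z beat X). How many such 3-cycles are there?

11

Win totals: Kamil 1, Priya 4, Ximena 4, Dana 4, Liang 6, Jamal 5, Bilal 2, Quinn 2.
A player with w wins dominates both others in C(w,2) triples; summing gives 0 + 6 + 6 + 6 + 15 + 10 + 1 + 1 = 45 transitive triples.
Total triples C(8,3) = 56, so cyclic triples = 56 − 45 = 11.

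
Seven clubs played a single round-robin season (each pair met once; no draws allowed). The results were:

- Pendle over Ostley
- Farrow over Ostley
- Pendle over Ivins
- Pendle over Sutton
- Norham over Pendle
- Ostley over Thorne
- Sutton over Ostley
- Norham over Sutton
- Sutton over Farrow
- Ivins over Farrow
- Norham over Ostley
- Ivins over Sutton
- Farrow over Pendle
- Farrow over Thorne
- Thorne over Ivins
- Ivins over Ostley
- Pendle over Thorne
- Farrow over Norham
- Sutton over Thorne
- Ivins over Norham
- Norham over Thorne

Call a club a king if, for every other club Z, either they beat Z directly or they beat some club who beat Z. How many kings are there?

5

Ostley cannot reach Farrow, Pendle, Norham, Sutton in two steps.
Farrow reaches everyone (king).
Ivins reaches everyone (king).
Thorne cannot reach Pendle in two steps.
Pendle reaches everyone (king).
Norham reaches everyone (king).
Sutton reaches everyone (king).
Kings: Farrow, Ivins, Pendle, Norham, Sutton — 5.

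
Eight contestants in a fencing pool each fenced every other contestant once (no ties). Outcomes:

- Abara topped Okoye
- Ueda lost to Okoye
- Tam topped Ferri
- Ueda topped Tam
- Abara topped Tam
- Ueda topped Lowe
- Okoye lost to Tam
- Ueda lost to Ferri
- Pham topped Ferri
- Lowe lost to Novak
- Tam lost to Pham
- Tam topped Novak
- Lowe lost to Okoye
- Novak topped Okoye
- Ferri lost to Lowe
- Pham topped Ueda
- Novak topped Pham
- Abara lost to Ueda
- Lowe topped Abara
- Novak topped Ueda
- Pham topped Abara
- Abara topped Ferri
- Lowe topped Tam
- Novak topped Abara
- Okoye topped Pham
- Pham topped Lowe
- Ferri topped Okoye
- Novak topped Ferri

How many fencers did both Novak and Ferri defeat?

Novak beat: Pham, Okoye, Ferri, Abara, Ueda, Lowe.
Ferri beat: Okoye, Ueda.
Both beat: Okoye, Ueda — 2.

2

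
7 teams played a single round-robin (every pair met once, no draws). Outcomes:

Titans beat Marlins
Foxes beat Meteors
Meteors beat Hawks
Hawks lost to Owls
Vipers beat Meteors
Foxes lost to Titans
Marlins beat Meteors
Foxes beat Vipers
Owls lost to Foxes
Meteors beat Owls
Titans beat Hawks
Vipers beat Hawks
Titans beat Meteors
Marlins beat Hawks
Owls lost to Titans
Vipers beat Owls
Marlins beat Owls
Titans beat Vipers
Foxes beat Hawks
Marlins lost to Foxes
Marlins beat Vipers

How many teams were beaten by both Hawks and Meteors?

0

Hawks beat: no one.
Meteors beat: Hawks, Owls.
No one was beaten by both.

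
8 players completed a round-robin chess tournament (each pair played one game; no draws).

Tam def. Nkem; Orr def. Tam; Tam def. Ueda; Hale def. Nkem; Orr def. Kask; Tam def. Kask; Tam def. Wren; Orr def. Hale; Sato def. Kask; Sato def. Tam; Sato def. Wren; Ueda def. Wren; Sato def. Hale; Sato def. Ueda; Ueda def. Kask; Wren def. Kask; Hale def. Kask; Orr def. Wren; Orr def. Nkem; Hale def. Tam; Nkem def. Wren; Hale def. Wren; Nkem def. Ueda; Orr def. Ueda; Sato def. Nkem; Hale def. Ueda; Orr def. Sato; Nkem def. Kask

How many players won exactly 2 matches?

Win totals: Ueda 2, Sato 6, Wren 1, Kask 0, Orr 7, Tam 4, Hale 5, Nkem 3.
Exactly 2: Ueda — 1 player.

1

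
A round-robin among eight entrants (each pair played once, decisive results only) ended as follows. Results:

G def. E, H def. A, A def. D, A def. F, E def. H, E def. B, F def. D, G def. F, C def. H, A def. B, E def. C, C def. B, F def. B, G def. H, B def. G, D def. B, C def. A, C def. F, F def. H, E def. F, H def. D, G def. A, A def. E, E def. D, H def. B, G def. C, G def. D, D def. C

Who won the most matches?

Win totals: A 4, B 1, C 4, D 2, E 5, F 3, G 6, H 3.
G leads with 6 wins (next highest: 5).

G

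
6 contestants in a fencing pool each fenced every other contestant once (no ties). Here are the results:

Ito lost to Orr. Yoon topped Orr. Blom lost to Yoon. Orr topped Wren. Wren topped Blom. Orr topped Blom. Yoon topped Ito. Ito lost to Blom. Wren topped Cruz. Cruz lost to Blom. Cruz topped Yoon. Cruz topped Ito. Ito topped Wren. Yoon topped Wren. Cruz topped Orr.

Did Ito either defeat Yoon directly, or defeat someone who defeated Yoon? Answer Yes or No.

No

Ito did not beat Yoon directly.
Ito beat Wren, but each of them lost to Yoon. No two-step path.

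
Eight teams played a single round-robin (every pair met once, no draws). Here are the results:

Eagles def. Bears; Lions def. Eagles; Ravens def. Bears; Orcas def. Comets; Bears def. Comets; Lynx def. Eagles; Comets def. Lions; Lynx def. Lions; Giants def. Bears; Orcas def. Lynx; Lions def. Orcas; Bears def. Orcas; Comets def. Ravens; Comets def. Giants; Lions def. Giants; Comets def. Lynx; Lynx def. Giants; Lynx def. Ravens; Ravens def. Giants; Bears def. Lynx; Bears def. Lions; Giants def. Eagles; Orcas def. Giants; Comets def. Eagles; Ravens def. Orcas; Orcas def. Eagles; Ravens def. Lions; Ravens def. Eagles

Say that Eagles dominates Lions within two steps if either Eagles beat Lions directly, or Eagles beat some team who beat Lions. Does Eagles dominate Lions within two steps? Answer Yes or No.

Yes

Eagles did not beat Lions directly.
Eagles beat Bears. Of those, Bears beat Lions.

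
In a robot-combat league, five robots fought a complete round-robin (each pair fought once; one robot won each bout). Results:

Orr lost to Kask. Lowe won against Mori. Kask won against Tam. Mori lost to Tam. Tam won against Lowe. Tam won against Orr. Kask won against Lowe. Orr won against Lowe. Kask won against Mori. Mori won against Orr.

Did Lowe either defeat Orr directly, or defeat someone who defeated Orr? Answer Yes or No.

Yes

Lowe did not beat Orr directly.
Lowe beat Mori. Of those, Mori beat Orr.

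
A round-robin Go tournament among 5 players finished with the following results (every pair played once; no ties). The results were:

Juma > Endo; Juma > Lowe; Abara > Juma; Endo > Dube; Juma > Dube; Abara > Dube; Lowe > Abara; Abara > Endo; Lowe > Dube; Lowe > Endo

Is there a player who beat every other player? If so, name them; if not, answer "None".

None

Highest win total is Lowe with 3 (out of 4 possible).
Lowe lost to Juma, so no player went undefeated.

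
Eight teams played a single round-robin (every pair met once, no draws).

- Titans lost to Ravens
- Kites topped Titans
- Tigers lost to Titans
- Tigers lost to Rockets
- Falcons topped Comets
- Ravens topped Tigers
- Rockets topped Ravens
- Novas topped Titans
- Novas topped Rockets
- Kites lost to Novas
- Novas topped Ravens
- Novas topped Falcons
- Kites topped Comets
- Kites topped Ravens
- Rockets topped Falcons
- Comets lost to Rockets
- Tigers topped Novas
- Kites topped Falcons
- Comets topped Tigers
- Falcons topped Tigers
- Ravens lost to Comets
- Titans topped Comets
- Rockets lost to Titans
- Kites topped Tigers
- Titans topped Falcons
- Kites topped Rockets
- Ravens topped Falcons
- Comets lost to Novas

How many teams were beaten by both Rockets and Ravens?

Rockets beat: Falcons, Tigers, Ravens, Comets.
Ravens beat: Falcons, Tigers, Titans.
Both beat: Falcons, Tigers — 2.

2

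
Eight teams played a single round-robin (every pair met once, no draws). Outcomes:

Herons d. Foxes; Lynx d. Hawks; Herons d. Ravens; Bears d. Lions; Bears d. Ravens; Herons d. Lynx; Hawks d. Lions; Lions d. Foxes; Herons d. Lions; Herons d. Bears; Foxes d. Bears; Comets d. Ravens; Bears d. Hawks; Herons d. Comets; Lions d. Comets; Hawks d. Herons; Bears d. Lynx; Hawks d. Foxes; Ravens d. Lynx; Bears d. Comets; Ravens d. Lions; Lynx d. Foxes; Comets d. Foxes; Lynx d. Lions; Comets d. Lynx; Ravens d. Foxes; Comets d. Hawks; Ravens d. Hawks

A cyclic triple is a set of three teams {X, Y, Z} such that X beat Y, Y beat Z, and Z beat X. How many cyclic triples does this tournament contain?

12

Win totals: Herons 6, Hawks 3, Ravens 4, Bears 5, Lynx 3, Foxes 1, Lions 2, Comets 4.
A team with w wins dominates both others in C(w,2) triples; summing gives 15 + 3 + 6 + 10 + 3 + 0 + 1 + 6 = 44 transitive triples.
Total triples C(8,3) = 56, so cyclic triples = 56 − 44 = 12.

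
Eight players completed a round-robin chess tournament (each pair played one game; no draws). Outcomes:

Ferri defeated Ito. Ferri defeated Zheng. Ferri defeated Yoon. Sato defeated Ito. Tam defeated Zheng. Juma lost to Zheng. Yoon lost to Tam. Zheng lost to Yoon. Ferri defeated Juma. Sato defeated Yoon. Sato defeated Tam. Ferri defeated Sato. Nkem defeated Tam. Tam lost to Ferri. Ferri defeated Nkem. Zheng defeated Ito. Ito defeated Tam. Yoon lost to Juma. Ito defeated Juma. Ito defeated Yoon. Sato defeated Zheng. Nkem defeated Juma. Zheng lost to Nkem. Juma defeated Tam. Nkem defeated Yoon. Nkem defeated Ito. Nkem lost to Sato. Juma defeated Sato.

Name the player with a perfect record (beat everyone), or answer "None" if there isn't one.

Ferri has 7 wins out of 7 opponents — a perfect record.

Ferri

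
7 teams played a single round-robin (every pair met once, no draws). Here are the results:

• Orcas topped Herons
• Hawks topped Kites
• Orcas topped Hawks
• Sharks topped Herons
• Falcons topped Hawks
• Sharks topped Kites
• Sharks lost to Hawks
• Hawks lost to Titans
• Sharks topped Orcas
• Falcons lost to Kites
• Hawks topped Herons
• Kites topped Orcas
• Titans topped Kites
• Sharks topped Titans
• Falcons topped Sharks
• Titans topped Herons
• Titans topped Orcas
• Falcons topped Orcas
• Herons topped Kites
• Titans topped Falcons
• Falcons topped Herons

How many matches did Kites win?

Kites' results: beat Orcas, Falcons; lost to Herons, Hawks, Titans, Sharks.
That is 2 wins.

2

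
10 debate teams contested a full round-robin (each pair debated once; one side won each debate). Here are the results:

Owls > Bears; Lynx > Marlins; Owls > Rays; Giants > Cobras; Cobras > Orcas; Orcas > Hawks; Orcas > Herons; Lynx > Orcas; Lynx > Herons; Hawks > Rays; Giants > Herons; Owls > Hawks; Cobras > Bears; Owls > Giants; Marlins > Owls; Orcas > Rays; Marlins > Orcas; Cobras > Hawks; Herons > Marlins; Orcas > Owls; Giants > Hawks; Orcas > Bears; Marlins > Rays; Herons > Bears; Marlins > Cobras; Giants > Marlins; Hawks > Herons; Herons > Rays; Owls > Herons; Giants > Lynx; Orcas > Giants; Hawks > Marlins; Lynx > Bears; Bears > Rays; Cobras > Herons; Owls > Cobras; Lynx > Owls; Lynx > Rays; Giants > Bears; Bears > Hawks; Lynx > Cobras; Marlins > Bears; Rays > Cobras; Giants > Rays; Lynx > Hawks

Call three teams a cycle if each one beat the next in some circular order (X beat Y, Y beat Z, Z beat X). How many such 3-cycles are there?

Win totals: Orcas 6, Herons 3, Owls 6, Marlins 5, Hawks 3, Giants 7, Lynx 8, Cobras 4, Rays 1, Bears 2.
A team with w wins dominates both others in C(w,2) triples; summing gives 15 + 3 + 15 + 10 + 3 + 21 + 28 + 6 + 0 + 1 = 102 transitive triples.
Total triples C(10,3) = 120, so cyclic triples = 120 − 102 = 18.

18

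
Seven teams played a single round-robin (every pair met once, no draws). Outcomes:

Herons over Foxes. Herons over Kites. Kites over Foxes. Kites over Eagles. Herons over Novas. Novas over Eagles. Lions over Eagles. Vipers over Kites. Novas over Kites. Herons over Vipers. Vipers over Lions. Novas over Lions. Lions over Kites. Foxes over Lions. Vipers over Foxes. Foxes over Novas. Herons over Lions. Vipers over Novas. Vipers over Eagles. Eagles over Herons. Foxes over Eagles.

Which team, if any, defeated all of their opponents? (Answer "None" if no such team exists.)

Highest win total is Vipers with 5 (out of 6 possible).
Vipers lost to Herons, so no team went undefeated.

None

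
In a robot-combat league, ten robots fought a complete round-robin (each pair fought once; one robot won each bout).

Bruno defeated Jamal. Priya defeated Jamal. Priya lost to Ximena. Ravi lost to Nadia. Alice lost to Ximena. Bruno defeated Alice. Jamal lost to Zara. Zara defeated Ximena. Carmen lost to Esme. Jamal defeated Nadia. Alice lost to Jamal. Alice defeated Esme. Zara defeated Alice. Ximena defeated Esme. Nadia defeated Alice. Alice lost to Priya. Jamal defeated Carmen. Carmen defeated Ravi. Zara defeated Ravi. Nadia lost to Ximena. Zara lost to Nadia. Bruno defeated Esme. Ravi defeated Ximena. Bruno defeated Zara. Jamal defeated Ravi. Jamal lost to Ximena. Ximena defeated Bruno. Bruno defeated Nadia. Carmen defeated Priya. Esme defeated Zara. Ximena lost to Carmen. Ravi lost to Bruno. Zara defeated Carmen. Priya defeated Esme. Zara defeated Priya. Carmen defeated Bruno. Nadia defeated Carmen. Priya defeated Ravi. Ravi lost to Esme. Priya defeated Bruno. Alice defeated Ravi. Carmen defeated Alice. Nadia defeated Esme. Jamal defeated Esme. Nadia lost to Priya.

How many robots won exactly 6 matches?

4

Win totals: Zara 6, Ravi 1, Jamal 5, Esme 3, Priya 6, Carmen 5, Alice 2, Nadia 5, Ximena 6, Bruno 6.
Exactly 6: Zara, Priya, Ximena, Bruno — 4 robots.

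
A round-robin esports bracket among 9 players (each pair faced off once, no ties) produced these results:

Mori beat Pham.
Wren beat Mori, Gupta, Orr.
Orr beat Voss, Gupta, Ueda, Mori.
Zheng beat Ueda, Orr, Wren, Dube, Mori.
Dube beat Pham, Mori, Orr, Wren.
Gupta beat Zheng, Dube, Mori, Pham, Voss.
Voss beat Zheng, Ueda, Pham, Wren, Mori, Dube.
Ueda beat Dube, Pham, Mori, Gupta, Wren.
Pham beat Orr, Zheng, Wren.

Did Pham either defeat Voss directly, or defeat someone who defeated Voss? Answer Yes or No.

Yes

Pham did not beat Voss directly.
Pham beat Orr, Zheng, Wren. Of those, Orr beat Voss.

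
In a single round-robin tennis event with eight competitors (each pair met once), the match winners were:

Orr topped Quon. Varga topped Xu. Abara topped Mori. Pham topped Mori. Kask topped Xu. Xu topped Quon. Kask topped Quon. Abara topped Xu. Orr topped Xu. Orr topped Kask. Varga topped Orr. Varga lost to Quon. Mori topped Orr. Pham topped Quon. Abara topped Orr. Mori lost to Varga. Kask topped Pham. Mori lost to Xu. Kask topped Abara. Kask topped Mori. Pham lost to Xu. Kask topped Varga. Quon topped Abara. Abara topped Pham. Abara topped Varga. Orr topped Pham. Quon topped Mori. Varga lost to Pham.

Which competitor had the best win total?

Win totals: Mori 1, Orr 4, Xu 3, Quon 3, Abara 5, Varga 3, Pham 3, Kask 6.
Kask leads with 6 wins (next highest: 5).

Kask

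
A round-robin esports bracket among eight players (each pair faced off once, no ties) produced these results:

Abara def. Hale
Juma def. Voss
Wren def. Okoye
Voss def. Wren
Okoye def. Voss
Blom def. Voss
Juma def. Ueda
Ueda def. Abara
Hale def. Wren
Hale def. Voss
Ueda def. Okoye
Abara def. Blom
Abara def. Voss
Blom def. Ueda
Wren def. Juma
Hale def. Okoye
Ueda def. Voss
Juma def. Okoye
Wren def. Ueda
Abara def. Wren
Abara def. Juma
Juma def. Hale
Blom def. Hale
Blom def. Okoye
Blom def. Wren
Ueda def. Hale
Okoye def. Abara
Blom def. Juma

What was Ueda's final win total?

4

Ueda's results: beat Hale, Abara, Voss, Okoye; lost to Blom, Juma, Wren.
That is 4 wins.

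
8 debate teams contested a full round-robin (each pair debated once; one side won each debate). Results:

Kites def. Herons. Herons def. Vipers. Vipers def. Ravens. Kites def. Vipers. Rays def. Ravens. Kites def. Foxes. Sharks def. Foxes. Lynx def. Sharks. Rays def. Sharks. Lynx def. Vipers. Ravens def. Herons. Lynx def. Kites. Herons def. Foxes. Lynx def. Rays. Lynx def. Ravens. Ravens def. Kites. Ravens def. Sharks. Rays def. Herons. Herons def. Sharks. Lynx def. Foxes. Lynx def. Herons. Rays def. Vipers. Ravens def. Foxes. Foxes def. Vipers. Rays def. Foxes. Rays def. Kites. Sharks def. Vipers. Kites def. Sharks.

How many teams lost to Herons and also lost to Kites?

3

Herons beat: Vipers, Foxes, Sharks.
Kites beat: Vipers, Herons, Foxes, Sharks.
Both beat: Vipers, Foxes, Sharks — 3.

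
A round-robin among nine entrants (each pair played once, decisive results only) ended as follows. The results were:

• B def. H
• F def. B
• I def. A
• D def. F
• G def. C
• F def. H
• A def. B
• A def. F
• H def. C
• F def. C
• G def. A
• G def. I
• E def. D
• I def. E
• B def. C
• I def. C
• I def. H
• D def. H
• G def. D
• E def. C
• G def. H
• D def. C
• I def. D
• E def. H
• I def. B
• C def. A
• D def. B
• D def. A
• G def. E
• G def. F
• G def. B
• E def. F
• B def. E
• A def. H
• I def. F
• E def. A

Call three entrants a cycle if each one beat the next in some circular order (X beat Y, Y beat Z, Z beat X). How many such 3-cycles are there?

Win totals: A 3, B 3, C 1, D 5, E 5, F 3, G 8, H 1, I 7.
An entrant with w wins dominates both others in C(w,2) triples; summing gives 3 + 3 + 0 + 10 + 10 + 3 + 28 + 0 + 21 = 78 transitive triples.
Total triples C(9,3) = 84, so cyclic triples = 84 − 78 = 6.

6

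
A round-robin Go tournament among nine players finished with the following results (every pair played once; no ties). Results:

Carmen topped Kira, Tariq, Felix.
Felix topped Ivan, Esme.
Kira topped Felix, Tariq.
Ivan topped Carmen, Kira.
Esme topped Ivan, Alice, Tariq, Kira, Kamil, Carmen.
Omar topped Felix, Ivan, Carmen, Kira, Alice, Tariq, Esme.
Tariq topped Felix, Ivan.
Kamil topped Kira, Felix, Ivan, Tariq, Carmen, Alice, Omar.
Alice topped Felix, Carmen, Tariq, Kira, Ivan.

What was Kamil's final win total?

7

Kamil's results: beat Omar, Felix, Alice, Ivan, Tariq, Carmen, Kira; lost to Esme.
That is 7 wins.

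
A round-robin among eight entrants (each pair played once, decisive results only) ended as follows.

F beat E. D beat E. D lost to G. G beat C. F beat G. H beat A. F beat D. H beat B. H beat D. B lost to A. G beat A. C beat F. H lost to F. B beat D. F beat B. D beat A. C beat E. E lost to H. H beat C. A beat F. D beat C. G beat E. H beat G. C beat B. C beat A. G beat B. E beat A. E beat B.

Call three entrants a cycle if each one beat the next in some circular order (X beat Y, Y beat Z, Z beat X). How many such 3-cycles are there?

10

Win totals: A 2, B 1, C 4, D 3, E 2, F 5, G 5, H 6.
An entrant with w wins dominates both others in C(w,2) triples; summing gives 1 + 0 + 6 + 3 + 1 + 10 + 10 + 15 = 46 transitive triples.
Total triples C(8,3) = 56, so cyclic triples = 56 − 46 = 10.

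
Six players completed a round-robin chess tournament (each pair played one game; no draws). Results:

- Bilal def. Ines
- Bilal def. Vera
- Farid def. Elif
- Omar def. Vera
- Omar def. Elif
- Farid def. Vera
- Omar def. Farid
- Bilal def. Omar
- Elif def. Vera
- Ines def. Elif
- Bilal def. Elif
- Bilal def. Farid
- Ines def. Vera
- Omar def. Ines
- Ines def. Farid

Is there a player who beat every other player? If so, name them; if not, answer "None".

Bilal

Bilal has 5 wins out of 5 opponents — a perfect record.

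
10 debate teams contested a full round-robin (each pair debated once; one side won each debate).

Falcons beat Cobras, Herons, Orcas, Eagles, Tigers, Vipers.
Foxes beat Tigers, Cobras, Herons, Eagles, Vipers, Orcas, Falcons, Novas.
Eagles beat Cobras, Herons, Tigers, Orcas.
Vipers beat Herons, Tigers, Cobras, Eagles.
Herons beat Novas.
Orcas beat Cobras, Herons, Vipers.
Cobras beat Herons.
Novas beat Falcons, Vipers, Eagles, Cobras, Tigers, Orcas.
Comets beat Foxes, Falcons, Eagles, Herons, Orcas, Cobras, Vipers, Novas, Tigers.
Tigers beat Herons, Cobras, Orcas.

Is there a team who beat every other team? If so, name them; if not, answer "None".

Comets

Comets has 9 wins out of 9 opponents — a perfect record.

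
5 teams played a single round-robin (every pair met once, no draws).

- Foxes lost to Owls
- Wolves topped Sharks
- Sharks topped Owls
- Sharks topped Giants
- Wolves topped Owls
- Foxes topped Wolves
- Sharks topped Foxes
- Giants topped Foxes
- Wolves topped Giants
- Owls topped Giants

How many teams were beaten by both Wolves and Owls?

Wolves beat: Owls, Sharks, Giants.
Owls beat: Foxes, Giants.
Both beat: Giants — 1.

1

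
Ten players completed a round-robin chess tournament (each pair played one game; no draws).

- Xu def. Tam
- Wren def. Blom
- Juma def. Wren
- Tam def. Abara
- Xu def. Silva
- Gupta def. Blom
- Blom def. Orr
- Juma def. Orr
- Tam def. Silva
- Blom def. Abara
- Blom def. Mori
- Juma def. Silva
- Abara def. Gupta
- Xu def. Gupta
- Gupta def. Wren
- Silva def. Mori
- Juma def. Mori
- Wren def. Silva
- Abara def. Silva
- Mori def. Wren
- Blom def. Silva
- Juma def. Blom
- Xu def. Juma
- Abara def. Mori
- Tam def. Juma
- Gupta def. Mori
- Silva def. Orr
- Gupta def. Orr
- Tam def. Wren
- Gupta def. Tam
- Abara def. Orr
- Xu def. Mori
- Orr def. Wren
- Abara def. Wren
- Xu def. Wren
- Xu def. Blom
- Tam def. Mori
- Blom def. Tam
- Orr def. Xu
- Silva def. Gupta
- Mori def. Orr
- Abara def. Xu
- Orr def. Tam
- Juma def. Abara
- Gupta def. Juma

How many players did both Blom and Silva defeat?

Blom beat: Orr, Abara, Silva, Mori, Tam.
Silva beat: Gupta, Orr, Mori.
Both beat: Orr, Mori — 2.

2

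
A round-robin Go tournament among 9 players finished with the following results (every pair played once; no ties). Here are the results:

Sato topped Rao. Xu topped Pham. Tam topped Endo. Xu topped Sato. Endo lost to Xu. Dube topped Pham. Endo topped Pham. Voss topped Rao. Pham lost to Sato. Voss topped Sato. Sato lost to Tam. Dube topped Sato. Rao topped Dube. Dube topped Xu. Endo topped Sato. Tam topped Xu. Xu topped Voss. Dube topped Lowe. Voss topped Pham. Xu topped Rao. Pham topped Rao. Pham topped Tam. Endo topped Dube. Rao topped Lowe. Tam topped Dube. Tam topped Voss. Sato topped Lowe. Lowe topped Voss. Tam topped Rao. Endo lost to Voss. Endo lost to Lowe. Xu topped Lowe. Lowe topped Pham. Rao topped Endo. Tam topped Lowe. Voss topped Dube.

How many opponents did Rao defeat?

Rao's results: beat Dube, Lowe, Endo; lost to Pham, Sato, Xu, Voss, Tam.
That is 3 wins.

3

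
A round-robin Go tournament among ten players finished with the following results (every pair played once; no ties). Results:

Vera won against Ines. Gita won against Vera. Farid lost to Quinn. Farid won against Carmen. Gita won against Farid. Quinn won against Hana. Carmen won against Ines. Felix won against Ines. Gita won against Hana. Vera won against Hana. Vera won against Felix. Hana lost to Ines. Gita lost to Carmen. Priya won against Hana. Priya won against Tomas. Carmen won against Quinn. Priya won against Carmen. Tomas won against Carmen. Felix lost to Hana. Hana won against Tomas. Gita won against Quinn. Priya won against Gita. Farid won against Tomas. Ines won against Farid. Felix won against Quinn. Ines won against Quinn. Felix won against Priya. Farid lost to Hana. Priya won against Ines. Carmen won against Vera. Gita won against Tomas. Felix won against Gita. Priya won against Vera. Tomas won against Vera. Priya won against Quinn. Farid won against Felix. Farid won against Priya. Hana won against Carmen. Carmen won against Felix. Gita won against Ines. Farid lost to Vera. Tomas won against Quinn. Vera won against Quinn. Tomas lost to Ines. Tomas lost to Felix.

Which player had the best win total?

Priya

Win totals: Gita 6, Priya 7, Ines 4, Carmen 5, Quinn 2, Tomas 3, Vera 5, Felix 5, Hana 4, Farid 4.
Priya leads with 7 wins (next highest: 6).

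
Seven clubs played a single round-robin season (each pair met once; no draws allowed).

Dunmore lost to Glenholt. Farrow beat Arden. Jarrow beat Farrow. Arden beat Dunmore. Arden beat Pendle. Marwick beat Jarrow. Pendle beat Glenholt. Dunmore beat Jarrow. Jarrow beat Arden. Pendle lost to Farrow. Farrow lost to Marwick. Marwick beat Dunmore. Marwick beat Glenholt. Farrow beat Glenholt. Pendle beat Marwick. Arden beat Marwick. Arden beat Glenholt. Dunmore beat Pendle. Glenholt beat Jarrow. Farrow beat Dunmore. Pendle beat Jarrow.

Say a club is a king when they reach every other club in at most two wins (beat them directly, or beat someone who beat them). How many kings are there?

Marwick reaches everyone (king).
Arden reaches everyone (king).
Glenholt cannot reach Marwick in two steps.
Jarrow reaches everyone (king).
Pendle reaches everyone (king).
Dunmore reaches everyone (king).
Farrow reaches everyone (king).
Kings: Marwick, Arden, Jarrow, Pendle, Dunmore, Farrow — 6.

6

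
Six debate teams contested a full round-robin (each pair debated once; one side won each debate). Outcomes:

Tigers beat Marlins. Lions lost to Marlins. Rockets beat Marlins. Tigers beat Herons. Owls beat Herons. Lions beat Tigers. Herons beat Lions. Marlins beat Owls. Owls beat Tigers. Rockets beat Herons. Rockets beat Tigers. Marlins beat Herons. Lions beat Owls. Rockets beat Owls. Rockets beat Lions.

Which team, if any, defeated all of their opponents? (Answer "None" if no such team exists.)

Rockets has 5 wins out of 5 opponents — a perfect record.

Rockets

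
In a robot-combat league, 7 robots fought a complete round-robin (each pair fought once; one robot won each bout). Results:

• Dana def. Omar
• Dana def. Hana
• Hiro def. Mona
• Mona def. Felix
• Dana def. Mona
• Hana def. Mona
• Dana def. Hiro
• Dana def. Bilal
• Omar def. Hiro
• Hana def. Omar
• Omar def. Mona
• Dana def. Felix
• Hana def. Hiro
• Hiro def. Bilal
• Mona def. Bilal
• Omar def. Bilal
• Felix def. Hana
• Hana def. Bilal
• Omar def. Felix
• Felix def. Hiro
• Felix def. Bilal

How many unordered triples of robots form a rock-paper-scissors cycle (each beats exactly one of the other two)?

3

Win totals: Felix 3, Omar 4, Hana 4, Bilal 0, Hiro 2, Mona 2, Dana 6.
A robot with w wins dominates both others in C(w,2) triples; summing gives 3 + 6 + 6 + 0 + 1 + 1 + 15 = 32 transitive triples.
Total triples C(7,3) = 35, so cyclic triples = 35 − 32 = 3.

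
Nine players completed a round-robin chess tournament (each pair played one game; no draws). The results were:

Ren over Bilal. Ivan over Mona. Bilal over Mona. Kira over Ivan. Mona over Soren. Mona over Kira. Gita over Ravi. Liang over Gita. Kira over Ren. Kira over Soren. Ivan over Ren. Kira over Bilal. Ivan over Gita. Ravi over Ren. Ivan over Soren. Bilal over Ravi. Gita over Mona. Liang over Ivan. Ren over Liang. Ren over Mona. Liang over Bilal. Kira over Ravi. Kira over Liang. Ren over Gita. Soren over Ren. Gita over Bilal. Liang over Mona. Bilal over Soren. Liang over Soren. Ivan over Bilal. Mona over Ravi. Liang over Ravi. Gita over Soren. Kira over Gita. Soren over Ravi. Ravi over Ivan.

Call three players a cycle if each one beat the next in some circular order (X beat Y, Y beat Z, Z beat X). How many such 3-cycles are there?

18

Win totals: Ren 4, Kira 7, Mona 3, Soren 2, Ravi 2, Bilal 3, Liang 6, Gita 4, Ivan 5.
A player with w wins dominates both others in C(w,2) triples; summing gives 6 + 21 + 3 + 1 + 1 + 3 + 15 + 6 + 10 = 66 transitive triples.
Total triples C(9,3) = 84, so cyclic triples = 84 − 66 = 18.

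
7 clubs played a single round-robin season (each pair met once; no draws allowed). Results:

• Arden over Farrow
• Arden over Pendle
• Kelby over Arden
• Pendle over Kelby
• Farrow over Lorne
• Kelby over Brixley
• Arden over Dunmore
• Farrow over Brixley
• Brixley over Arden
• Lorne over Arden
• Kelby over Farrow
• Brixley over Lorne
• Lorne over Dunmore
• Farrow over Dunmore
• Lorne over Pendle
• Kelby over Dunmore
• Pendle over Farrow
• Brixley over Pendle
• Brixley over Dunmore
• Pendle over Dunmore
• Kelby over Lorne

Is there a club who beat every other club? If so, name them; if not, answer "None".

None

Highest win total is Kelby with 5 (out of 6 possible).
Kelby lost to Pendle, so no club went undefeated.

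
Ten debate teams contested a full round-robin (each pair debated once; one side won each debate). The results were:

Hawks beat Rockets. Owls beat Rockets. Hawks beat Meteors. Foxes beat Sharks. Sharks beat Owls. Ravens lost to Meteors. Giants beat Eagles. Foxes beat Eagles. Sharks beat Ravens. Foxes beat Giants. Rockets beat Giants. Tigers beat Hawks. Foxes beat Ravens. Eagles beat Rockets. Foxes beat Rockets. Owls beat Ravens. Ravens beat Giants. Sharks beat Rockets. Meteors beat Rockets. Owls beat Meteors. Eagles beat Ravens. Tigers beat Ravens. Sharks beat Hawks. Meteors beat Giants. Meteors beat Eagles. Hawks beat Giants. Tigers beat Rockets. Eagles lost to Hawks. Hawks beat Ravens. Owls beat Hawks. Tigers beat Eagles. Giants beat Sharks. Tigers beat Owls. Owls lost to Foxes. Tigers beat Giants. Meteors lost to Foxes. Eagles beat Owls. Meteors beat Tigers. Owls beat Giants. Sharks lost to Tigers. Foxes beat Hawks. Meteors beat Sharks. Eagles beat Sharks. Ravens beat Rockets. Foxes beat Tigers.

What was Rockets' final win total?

1

Rockets' results: beat Giants; lost to Eagles, Tigers, Owls, Ravens, Sharks, Meteors, Hawks, Foxes.
That is 1 win.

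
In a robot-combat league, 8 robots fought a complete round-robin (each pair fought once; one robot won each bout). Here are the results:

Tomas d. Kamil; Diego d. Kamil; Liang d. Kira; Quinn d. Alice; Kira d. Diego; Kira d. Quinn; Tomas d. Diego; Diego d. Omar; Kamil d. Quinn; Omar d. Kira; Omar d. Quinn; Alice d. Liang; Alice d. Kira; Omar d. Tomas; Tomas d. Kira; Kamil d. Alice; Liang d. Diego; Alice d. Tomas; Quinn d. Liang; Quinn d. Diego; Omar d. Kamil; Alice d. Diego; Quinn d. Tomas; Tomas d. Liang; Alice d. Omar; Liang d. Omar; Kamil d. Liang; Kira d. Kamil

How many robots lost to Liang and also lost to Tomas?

2

Liang beat: Kira, Omar, Diego.
Tomas beat: Kira, Liang, Diego, Kamil.
Both beat: Kira, Diego — 2.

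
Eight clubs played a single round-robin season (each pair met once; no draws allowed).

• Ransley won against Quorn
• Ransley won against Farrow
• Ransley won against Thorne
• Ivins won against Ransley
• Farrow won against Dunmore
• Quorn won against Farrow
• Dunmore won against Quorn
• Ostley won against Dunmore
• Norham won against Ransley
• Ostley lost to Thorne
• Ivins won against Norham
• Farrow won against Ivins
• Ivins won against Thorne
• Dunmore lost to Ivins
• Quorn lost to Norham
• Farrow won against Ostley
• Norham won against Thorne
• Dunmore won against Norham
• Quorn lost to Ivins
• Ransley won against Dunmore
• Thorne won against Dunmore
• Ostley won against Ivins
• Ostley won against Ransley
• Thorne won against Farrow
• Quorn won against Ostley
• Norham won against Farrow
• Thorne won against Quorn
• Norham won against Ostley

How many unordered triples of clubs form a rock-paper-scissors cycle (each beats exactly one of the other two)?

16

Win totals: Dunmore 2, Ivins 5, Quorn 2, Ostley 3, Farrow 3, Thorne 4, Norham 5, Ransley 4.
A club with w wins dominates both others in C(w,2) triples; summing gives 1 + 10 + 1 + 3 + 3 + 6 + 10 + 6 = 40 transitive triples.
Total triples C(8,3) = 56, so cyclic triples = 56 − 40 = 16.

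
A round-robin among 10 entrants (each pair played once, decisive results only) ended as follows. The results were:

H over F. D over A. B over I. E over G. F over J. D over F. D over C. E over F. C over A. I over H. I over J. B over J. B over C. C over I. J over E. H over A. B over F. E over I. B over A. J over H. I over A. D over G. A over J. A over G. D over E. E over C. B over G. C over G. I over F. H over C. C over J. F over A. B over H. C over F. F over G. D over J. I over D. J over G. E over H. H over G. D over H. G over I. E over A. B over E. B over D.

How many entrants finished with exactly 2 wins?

1

Win totals: A 2, B 9, C 5, D 7, E 6, F 3, G 1, H 4, I 5, J 3.
Exactly 2: A — 1 entrant.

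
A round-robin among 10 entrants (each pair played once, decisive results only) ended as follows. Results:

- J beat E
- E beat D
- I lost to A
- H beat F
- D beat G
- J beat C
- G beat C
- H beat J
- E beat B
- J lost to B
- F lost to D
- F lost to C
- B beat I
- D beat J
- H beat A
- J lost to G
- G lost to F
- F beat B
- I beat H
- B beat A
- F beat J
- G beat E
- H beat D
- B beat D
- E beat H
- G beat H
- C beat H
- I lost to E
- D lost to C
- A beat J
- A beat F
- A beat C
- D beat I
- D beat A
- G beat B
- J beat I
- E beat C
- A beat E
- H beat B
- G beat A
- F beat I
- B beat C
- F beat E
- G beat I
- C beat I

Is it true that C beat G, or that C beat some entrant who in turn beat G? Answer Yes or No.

Yes

C did not beat G directly.
C beat D, F, H, I. Of those, D beat G.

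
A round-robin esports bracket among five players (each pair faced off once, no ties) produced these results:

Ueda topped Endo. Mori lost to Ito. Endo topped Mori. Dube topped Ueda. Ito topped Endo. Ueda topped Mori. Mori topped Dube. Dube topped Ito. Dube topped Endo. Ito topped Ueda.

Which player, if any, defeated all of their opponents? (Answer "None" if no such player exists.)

None

Highest win total is Ito with 3 (out of 4 possible).
Ito lost to Dube, so no player went undefeated.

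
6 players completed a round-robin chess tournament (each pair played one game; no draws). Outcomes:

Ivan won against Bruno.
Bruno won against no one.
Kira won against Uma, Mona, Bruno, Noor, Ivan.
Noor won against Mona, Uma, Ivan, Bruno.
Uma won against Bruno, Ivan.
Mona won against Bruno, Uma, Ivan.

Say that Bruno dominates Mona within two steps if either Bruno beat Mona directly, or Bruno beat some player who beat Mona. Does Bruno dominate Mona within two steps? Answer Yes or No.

No

Bruno did not beat Mona directly.
Bruno beat no one, so there is no intermediate player.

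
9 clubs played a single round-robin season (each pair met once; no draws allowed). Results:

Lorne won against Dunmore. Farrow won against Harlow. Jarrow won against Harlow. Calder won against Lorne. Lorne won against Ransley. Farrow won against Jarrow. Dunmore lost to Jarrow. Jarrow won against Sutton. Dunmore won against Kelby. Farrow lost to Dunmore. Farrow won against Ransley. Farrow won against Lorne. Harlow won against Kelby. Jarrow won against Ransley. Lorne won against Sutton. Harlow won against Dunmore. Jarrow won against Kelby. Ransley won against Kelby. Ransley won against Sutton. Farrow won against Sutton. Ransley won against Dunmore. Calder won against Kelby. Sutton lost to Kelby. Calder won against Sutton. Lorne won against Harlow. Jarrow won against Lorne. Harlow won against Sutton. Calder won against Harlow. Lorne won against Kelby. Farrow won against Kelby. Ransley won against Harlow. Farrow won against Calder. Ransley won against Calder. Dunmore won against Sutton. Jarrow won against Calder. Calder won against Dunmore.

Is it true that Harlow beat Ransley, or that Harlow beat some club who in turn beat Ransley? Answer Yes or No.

Harlow did not beat Ransley directly.
Harlow beat Kelby, Dunmore, Sutton, but each of them lost to Ransley. No two-step path.

No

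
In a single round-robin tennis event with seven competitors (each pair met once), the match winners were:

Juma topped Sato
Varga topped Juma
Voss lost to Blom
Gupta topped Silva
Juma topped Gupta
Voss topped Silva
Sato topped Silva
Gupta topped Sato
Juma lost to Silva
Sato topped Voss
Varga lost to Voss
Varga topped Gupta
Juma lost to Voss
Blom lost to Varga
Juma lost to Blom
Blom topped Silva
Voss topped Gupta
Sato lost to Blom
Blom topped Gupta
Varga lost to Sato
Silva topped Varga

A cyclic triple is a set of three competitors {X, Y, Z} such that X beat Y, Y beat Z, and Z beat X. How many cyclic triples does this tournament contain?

10

Win totals: Voss 4, Sato 3, Gupta 2, Silva 2, Varga 3, Blom 5, Juma 2.
A competitor with w wins dominates both others in C(w,2) triples; summing gives 6 + 3 + 1 + 1 + 3 + 10 + 1 = 25 transitive triples.
Total triples C(7,3) = 35, so cyclic triples = 35 − 25 = 10.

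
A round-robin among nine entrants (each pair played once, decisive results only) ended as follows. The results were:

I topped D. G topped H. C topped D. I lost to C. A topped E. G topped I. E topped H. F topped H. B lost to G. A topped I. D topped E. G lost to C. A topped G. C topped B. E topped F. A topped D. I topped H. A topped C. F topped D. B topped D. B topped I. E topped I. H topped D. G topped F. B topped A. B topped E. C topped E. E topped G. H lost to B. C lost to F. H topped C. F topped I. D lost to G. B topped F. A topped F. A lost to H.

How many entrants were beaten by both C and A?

4

C beat: B, D, E, G, I.
A beat: C, D, E, F, G, I.
Both beat: D, E, G, I — 4.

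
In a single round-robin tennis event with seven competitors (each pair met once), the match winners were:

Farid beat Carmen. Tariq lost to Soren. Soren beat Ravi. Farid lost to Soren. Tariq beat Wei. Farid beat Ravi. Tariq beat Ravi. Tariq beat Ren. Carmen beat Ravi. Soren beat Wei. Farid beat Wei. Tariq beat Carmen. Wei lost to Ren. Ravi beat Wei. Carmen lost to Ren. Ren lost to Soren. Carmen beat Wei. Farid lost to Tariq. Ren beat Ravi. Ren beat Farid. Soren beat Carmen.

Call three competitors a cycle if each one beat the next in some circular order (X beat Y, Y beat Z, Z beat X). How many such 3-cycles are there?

Win totals: Ren 4, Wei 0, Carmen 2, Soren 6, Farid 3, Tariq 5, Ravi 1.
A competitor with w wins dominates both others in C(w,2) triples; summing gives 6 + 0 + 1 + 15 + 3 + 10 + 0 = 35 transitive triples.
Total triples C(7,3) = 35, so cyclic triples = 35 − 35 = 0.

0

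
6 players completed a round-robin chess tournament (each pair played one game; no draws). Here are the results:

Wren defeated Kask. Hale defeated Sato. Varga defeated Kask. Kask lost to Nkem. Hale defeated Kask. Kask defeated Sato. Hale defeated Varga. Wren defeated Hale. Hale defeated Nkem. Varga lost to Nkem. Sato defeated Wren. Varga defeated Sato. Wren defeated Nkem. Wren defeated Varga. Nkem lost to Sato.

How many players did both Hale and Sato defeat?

1

Hale beat: Varga, Nkem, Kask, Sato.
Sato beat: Wren, Nkem.
Both beat: Nkem — 1.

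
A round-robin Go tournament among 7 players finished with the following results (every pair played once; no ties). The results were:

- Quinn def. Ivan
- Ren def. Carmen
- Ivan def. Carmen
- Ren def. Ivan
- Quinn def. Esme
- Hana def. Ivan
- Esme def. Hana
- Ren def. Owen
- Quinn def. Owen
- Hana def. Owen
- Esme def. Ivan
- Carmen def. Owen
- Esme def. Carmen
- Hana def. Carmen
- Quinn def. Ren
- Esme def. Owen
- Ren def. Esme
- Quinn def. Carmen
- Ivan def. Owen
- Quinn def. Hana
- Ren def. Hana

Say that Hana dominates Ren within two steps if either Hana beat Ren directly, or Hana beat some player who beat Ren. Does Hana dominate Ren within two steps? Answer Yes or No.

No

Hana did not beat Ren directly.
Hana beat Ivan, Owen, Carmen, but each of them lost to Ren. No two-step path.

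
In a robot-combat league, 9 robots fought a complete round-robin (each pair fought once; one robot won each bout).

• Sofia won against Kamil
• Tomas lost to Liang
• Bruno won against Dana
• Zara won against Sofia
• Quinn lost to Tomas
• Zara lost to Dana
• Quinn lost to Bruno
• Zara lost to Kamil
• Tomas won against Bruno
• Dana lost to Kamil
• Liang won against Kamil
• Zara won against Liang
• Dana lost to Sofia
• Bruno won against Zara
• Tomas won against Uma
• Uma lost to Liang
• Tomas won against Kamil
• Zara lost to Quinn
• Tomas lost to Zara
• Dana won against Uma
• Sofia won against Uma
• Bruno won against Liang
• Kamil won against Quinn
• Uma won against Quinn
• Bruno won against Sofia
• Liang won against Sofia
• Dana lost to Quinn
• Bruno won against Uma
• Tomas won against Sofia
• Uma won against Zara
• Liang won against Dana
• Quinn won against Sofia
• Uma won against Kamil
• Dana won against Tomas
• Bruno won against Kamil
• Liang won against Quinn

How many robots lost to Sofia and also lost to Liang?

3

Sofia beat: Uma, Kamil, Dana.
Liang beat: Uma, Kamil, Tomas, Quinn, Dana, Sofia.
Both beat: Uma, Kamil, Dana — 3.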